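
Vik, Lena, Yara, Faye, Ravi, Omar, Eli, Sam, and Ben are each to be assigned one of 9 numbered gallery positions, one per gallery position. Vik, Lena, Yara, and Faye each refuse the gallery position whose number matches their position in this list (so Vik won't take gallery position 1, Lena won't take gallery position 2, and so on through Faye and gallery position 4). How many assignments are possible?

229080

Let Aᵢ (for 1 ≤ i ≤ 4) be the placements that put person i in their forbidden gallery position. Any j of these fix j positions, leaving (9−j)! ways to fill the rest, and there are C(4,j) ways to pick which j.
By inclusion–exclusion, the number of valid placements is Σ_{j=0}^{4} (−1)^j C(4,j)·(9−j)!.
Computing: 362880 − 161280 + 30240 − 2880 + 120 = 229080.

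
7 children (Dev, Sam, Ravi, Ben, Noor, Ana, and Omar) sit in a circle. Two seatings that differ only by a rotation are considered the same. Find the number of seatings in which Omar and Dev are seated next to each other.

240

Glue Omar and Dev into a block (2 internal orders). Seating 6 units around a circle gives (5)! arrangements.
So 2 × (5)! = 2 × 120 = 240.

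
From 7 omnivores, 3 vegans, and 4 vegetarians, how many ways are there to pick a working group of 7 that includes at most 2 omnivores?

Split by how many omnivores are chosen (0 through 2).
Sum: C(7,0)·C(7,7) + C(7,1)·C(7,6) + C(7,2)·C(7,5) = 1 + 49 + 441 = 491.

491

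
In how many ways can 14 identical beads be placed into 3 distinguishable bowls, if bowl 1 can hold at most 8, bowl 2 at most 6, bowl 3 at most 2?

Ignoring the caps, the number of non-negative solutions to x_1+…+x_3 = 14 is C(16,2) = 120.
Subtract solutions that violate a single cap (substitute x_i' = x_i − (cap_i+1)): x_1 ≥ 9 gives C(7,2) = 21; x_2 ≥ 7 gives C(9,2) = 36; x_3 ≥ 3 gives C(13,2) = 78. Together 135.
Add back pairs where two caps are both exceeded: 0 + 6 + 15 = 21.
By inclusion–exclusion the count is 120 − 135 + 21 = 6.

6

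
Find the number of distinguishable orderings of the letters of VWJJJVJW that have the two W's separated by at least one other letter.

315

There are 8!/(4!·2!·2!) = 420 arrangements of VWJJJVJW in total.
If the two W's are adjacent, glue them into one block, leaving 7 items to arrange: (7)!/(4!·2!) = 105 ways.
Subtracting, 420 − 105 = 315 arrangements keep the W's apart.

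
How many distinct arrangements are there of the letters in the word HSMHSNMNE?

The 9 letters of HSMHSNMNE have repeats: H appearing twice, M appearing twice, N appearing twice, and S appearing twice.
So there are 9! / (2!·2!·2!·2!) = 22680 distinguishable arrangements.

22680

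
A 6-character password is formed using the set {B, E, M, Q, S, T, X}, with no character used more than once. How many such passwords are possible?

Choose and order 6 of the 7 symbols: the first character has 7 options, the next 6, and so on down to 2.
That product is 7 × 6 × 5 × 4 × 3 × 2 = 5040.

5040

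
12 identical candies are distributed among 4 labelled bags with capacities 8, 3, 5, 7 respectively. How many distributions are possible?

162

Ignoring the caps, the number of non-negative solutions to x_1+…+x_4 = 12 is C(15,3) = 455.
Subtract solutions that violate a single cap (substitute x_i' = x_i − (cap_i+1)): x_1 ≥ 9 gives C(6,3) = 20; x_2 ≥ 4 gives C(11,3) = 165; x_3 ≥ 6 gives C(9,3) = 84; x_4 ≥ 8 gives C(7,3) = 35. Together 304.
Add back pairs where two caps are both exceeded: 0 + 0 + 0 + 10 + 1 + 0 = 11.
By inclusion–exclusion the count is 455 − 304 + 11 = 162.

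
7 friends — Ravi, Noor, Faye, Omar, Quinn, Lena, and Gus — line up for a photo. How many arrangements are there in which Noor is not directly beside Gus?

3600

Of the 7! = 5040 arrangements, those with Noor and Gus adjacent number 2 × 6! = 1440 (treat the pair as a block with 2 internal orders).
Complementary counting: 5040 − 1440 = 3600.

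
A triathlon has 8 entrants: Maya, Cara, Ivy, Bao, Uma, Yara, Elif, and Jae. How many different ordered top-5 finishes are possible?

There are 8 choices for 1st place, 7 for 2nd, and so on down to 4 for position 5.
That gives 8 × 7 × 6 × 5 × 4 = 6720.

6720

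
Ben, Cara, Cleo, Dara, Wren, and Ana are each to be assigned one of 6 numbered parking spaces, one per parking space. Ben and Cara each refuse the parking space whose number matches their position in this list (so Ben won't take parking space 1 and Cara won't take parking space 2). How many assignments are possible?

Let Aᵢ (for i ∈ {1, 2}) be the placements that put person i in their forbidden parking space. Any j of these fix j positions, leaving (6−j)! ways to fill the rest, and there are C(2,j) ways to pick which j.
By inclusion–exclusion, the number of valid placements is Σ_{j=0}^{2} (−1)^j C(2,j)·(6−j)!.
Computing: 720 − 240 + 24 = 504.

504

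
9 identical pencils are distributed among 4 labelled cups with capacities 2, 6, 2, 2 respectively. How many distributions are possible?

17

Without the upper bounds there are C(12,3) = 220 ways to split 9 among 4 cups.
Subtract solutions that violate a single cap (substitute x_i' = x_i − (cap_i+1)): x_1 ≥ 3 gives C(9,3) = 84; x_2 ≥ 7 gives C(5,3) = 10; x_3 ≥ 3 gives C(9,3) = 84; x_4 ≥ 3 gives C(9,3) = 84. Together 262.
Add back pairs where two caps are both exceeded: 0 + 20 + 20 + 0 + 0 + 20 = 60.
Subtract triples: 0 + 0 + 1 + 0 = 1.
By inclusion–exclusion the count is 220 − 262 + 60 − 1 = 17.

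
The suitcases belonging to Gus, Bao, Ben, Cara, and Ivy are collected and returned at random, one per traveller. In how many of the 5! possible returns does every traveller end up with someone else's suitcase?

44

Count assignments avoiding every fixed point. For any j of the 5 travellers fixed to their own suitcase, the other 5−j can be arranged in (5−j)! ways.
By inclusion–exclusion this is Σ_{j=0}^{5} (−1)^j C(5,j)·(5−j)!.
Computing: 120 − 120 + 60 − 20 + 5 − 1 = 44.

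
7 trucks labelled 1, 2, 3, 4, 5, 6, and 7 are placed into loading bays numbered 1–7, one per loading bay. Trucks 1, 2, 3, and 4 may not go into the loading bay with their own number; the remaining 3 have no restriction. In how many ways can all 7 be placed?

2790

Let Aᵢ (for 1 ≤ i ≤ 4) be the placements that put truck i in its forbidden loading bay. Any j of these fix j positions, leaving (7−j)! ways to fill the rest, and there are C(4,j) ways to pick which j.
By inclusion–exclusion, the number of valid placements is Σ_{j=0}^{4} (−1)^j C(4,j)·(7−j)!.
Computing: 5040 − 2880 + 720 − 96 + 6 = 2790.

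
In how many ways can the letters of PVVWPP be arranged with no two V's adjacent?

40

Total arrangements of PVVWPP: 6!/(3!·2!) = 60.
If the two V's are adjacent, glue them into one block, leaving 5 items to arrange: (5)!/(3!) = 20 ways.
Subtracting, 60 − 20 = 40 arrangements keep the V's apart.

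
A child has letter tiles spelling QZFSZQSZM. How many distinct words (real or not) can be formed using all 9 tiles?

15120

The 9 letters of QZFSZQSZM have repeats: Q appearing twice, S appearing twice, and Z appearing 3 times.
Dividing 9! = 362880 by 3!·2!·2! = 24 for the repeated letters gives 15120.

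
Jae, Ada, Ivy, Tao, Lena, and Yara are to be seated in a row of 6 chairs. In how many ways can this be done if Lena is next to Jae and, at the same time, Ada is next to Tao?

96

Treat {Lena,Jae} as one block (2 orders) and {Ada,Tao} as another (2 orders).
That leaves 4 units to arrange: 2 × 2 × 4! = 4 × 24 = 96.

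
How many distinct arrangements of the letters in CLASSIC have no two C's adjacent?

900

Total arrangements of CLASSIC: 7!/(2!·2!) = 1260.
If the two C's are adjacent, glue them into one block, leaving 6 items to arrange: (6)!/(2!) = 360 ways.
Hence 1260 − 360 = 900.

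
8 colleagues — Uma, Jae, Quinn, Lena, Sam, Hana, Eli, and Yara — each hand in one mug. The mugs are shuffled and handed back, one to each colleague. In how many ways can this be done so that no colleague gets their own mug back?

14833

Count assignments avoiding every fixed point. For any j of the 8 colleagues fixed to their own mug, the other 8−j can be arranged in (8−j)! ways.
By inclusion–exclusion this is Σ_{j=0}^{8} (−1)^j C(8,j)·(8−j)!.
Computing: 40320 − 40320 + 20160 − 6720 + 1680 − 336 + 56 − 8 + 1 = 14833.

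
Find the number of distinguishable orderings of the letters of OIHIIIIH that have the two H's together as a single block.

42

Treat the 2 copies of H as a single block. The multiset to arrange is then {HH, I, I, I, I, I, O}, 7 items in all.
That gives (7)!/(5!) = 42 arrangements.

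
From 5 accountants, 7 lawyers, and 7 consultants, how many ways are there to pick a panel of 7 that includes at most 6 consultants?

Split by how many consultants are chosen (0 through 6).
Sum: C(7,0)·C(12,7) + C(7,1)·C(12,6) + C(7,2)·C(12,5) + C(7,3)·C(12,4) + C(7,4)·C(12,3) + C(7,5)·C(12,2) + C(7,6)·C(12,1) = 792 + 6468 + 16632 + 17325 + 7700 + 1386 + 84 = 50387.

50387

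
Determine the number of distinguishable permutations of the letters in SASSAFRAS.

The 9 letters of SASSAFRAS have repeats: A appearing 3 times and S appearing 4 times.
The number of distinct arrangements is 9!/(4!·3!) = 362880/144 = 2520.

2520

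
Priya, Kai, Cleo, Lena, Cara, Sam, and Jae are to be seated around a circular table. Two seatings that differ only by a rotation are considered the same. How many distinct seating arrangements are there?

Fix one person's seat to break rotational symmetry; the remaining 6 people can be arranged in (6)! = 720 ways.

720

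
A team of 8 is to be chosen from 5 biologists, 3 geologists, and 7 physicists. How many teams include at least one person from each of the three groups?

5894

Unrestricted: C(15,8) = 6435 ways to pick any 8 of the 15.
Subtract selections that omit an entire group: no biologists → C(10,8) = 45; no geologists → C(12,8) = 495; no physicists → C(8,8) = 1.
Add back selections omitting two groups (i.e. drawn from a single group): C(5,8) + C(3,8) + C(7,8) = 0.
By inclusion–exclusion: 6435 − 541 + 0 = 5894.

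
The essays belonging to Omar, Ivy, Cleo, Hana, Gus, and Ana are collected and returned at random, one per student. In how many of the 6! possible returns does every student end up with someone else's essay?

265

This is the derangement count D_6: permutations of 6 items with no fixed point.
By inclusion–exclusion this is Σ_{j=0}^{6} (−1)^j C(6,j)·(6−j)!.
Computing: 720 − 720 + 360 − 120 + 30 − 6 + 1 = 265.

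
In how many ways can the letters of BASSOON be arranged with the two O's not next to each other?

Total arrangements of BASSOON: 7!/(2!·2!) = 1260.
If the two O's are adjacent, glue them into one block, leaving 6 items to arrange: (6)!/(2!) = 360 ways.
Subtracting, 1260 − 360 = 900 arrangements keep the O's apart.

900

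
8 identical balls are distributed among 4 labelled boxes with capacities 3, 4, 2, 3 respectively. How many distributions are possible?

By stars and bars, unrestricted non-negative solutions to x_1+…+x_4 = 8 number C(8+3,3) = 165.
Subtract solutions that violate a single cap (substitute x_i' = x_i − (cap_i+1)): x_1 ≥ 4 gives C(7,3) = 35; x_2 ≥ 5 gives C(6,3) = 20; x_3 ≥ 3 gives C(8,3) = 56; x_4 ≥ 4 gives C(7,3) = 35. Together 146.
Add back pairs where two caps are both exceeded: 0 + 4 + 1 + 1 + 0 + 4 = 10.
By inclusion–exclusion the count is 165 − 146 + 10 = 29.

29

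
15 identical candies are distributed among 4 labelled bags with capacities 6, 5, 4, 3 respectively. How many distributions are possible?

20

Without the upper bounds there are C(18,3) = 816 ways to split 15 among 4 bags.
Subtract solutions that violate a single cap (substitute x_i' = x_i − (cap_i+1)): x_1 ≥ 7 gives C(11,3) = 165; x_2 ≥ 6 gives C(12,3) = 220; x_3 ≥ 5 gives C(13,3) = 286; x_4 ≥ 4 gives C(14,3) = 364. Together 1035.
Add back pairs where two caps are both exceeded: 10 + 20 + 35 + 35 + 56 + 84 = 240.
Subtract triples: 0 + 0 + 0 + 1 = 1.
By inclusion–exclusion the count is 816 − 1035 + 240 − 1 = 20.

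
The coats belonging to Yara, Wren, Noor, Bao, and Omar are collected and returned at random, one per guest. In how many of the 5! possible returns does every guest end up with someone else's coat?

This is the derangement count D_5: permutations of 5 items with no fixed point.
By inclusion–exclusion this is Σ_{j=0}^{5} (−1)^j C(5,j)·(5−j)!.
Computing: 120 − 120 + 60 − 20 + 5 − 1 = 44.

44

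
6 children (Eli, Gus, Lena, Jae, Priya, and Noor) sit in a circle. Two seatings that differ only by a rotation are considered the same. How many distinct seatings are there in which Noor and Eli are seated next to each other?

48

Glue Noor and Eli into a block (2 internal orders). Seating 5 units around a circle gives (4)! arrangements.
So 2 × (4)! = 2 × 24 = 48.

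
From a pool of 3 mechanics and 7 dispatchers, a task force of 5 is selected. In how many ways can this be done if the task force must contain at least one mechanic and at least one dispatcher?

231

With no constraint there are C(10,5) = 252 possible selections.
Selections missing a whole group: no mechanics → C(7,5) = 21; no dispatchers → C(3,5) = 0.
Both groups omitted at once is impossible, so 252 − 21 = 231.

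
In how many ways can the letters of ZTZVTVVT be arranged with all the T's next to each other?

Treat the 3 copies of T as a single block. The multiset to arrange is then {TTT, V, V, V, Z, Z}, 6 items in all.
That gives (6)!/(3!·2!) = 60 arrangements.

60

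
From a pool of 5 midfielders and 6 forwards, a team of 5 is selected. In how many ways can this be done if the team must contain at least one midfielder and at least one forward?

Unrestricted: C(11,5) = 462 ways to pick any 5 of the 11.
Subtract selections that omit an entire group: no midfielders → C(6,5) = 6; no forwards → C(5,5) = 1.
Both groups omitted at once is impossible, so 462 − 7 = 455.

455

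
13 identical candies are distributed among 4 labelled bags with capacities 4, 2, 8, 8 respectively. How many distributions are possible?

103

Without the upper bounds there are C(16,3) = 560 ways to split 13 among 4 bags.
Subtract solutions that violate a single cap (substitute x_i' = x_i − (cap_i+1)): x_1 ≥ 5 gives C(11,3) = 165; x_2 ≥ 3 gives C(13,3) = 286; x_3 ≥ 9 gives C(7,3) = 35; x_4 ≥ 9 gives C(7,3) = 35. Together 521.
Add back pairs where two caps are both exceeded: 56 + 0 + 0 + 4 + 4 + 0 = 64.
By inclusion–exclusion the count is 560 − 521 + 64 = 103.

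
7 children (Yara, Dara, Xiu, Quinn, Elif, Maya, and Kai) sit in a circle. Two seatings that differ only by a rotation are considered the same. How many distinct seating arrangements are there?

720

Seat Yara anywhere (absorbing the rotational symmetry), then permute the other 6: (6)! = 720.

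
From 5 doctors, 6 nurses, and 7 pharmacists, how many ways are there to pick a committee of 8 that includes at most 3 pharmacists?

28347

Split by how many pharmacists are chosen (0 through 3).
Sum: C(7,0)·C(11,8) + C(7,1)·C(11,7) + C(7,2)·C(11,6) + C(7,3)·C(11,5) = 165 + 2310 + 9702 + 16170 = 28347.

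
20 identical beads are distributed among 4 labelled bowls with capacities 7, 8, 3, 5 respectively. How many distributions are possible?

20

Without the upper bounds there are C(23,3) = 1771 ways to split 20 among 4 bowls.
Subtract solutions that violate a single cap (substitute x_i' = x_i − (cap_i+1)): x_1 ≥ 8 gives C(15,3) = 455; x_2 ≥ 9 gives C(14,3) = 364; x_3 ≥ 4 gives C(19,3) = 969; x_4 ≥ 6 gives C(17,3) = 680. Together 2468.
Add back pairs where two caps are both exceeded: 20 + 165 + 84 + 120 + 56 + 286 = 731.
Subtract triples: 0 + 0 + 10 + 4 = 14.
By inclusion–exclusion the count is 1771 − 2468 + 731 − 14 = 20.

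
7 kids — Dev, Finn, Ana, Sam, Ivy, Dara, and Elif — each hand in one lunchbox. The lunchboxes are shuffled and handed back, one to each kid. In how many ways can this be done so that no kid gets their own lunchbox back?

Count assignments avoiding every fixed point. For any j of the 7 kids fixed to their own lunchbox, the other 7−j can be arranged in (7−j)! ways.
By inclusion–exclusion this is Σ_{j=0}^{7} (−1)^j C(7,j)·(7−j)!.
Computing: 5040 − 5040 + 2520 − 840 + 210 − 42 + 7 − 1 = 1854.

1854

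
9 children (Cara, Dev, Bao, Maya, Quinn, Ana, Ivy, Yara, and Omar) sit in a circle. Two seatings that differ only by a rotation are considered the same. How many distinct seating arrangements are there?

40320

Fix one person's seat to break rotational symmetry; the remaining 8 people can be arranged in (8)! = 40320 ways.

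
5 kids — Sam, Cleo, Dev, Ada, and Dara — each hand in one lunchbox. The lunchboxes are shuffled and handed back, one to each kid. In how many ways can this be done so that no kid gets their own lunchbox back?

Let Aᵢ be the assignments in which kid i gets their own lunchbox. We want the size of the complement of A₁∪…∪A_5.
By inclusion–exclusion this is Σ_{j=0}^{5} (−1)^j C(5,j)·(5−j)!.
Computing: 120 − 120 + 60 − 20 + 5 − 1 = 44.

44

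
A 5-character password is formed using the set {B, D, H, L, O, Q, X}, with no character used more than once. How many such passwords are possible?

2520

With no repetition, fill the 5 characters in order: 7 choices, then 6, down to 3.
That product is 7 × 6 × 5 × 4 × 3 = 2520.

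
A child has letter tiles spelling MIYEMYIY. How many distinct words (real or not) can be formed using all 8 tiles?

1680

The 8 letters of MIYEMYIY have repeats: I appearing twice, M appearing twice, and Y appearing 3 times.
Dividing 8! = 40320 by 3!·2!·2! = 24 for the repeated letters gives 1680.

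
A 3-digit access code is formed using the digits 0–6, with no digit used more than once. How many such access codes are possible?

With no repetition, fill the 3 digits in order: 7 choices, then 6, down to 5.
7 × 6 × 5 = 210.

210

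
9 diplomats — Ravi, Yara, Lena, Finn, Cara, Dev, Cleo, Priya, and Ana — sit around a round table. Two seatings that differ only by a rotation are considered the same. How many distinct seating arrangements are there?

Around a circle, 9 distinct people have 9!/9 = (8)! = 40320 rotationally distinct seatings.

40320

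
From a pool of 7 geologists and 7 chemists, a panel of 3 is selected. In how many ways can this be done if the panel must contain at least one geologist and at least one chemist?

294

With no constraint there are C(14,3) = 364 possible selections.
Subtract selections that omit an entire group: no geologists → C(7,3) = 35; no chemists → C(7,3) = 35.
Both groups omitted at once is impossible, so 364 − 70 = 294.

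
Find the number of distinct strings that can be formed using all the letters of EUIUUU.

30

The 6 letters of EUIUUU have repeats: U appearing 4 times.
So there are 6! / (4!) = 30 distinguishable arrangements.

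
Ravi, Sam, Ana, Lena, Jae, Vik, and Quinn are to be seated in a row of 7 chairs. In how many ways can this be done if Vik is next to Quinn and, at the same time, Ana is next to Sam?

Treat {Vik,Quinn} as one block (2 orders) and {Ana,Sam} as another (2 orders).
That leaves 5 units to arrange: 2 × 2 × 5! = 4 × 120 = 480.

480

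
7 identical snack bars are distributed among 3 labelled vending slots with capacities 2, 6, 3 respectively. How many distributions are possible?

By stars and bars, unrestricted non-negative solutions to x_1+…+x_3 = 7 number C(7+2,2) = 36.
Subtract solutions that violate a single cap (substitute x_i' = x_i − (cap_i+1)): x_1 ≥ 3 gives C(6,2) = 15; x_2 ≥ 7 gives C(2,2) = 1; x_3 ≥ 4 gives C(5,2) = 10. Together 26.
Add back pairs where two caps are both exceeded: 0 + 1 + 0 = 1.
By inclusion–exclusion the count is 36 − 26 + 1 = 11.

11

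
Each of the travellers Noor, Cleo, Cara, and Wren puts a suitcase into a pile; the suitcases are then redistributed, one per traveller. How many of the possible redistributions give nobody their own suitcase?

9

Let Aᵢ be the assignments in which traveller i gets their own suitcase. We want the size of the complement of A₁∪…∪A_4.
By inclusion–exclusion this is Σ_{j=0}^{4} (−1)^j C(4,j)·(4−j)!.
Computing: 24 − 24 + 12 − 4 + 1 = 9.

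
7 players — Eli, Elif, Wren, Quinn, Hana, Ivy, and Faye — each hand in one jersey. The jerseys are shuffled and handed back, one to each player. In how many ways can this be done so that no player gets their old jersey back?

1854

This is the derangement count D_7: permutations of 7 items with no fixed point.
By inclusion–exclusion this is Σ_{j=0}^{7} (−1)^j C(7,j)·(7−j)!.
Computing: 5040 − 5040 + 2520 − 840 + 210 − 42 + 7 − 1 = 1854.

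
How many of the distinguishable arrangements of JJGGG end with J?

Fix J in the last position and arrange the remaining 4 letters.
Those 4 letters have G appearing 3 times, giving (4)!/(3!) = 4.

4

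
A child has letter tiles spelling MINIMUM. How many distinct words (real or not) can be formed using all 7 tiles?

420

Letter multiplicities in MINIMUM: I×2, M×3, N×1, U×1.
So there are 7! / (3!·2!) = 420 distinguishable arrangements.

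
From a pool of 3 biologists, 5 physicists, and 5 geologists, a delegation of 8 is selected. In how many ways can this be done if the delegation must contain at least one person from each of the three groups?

Unrestricted: C(13,8) = 1287 ways to pick any 8 of the 13.
Subtract selections that omit an entire group: no biologists → C(10,8) = 45; no physicists → C(8,8) = 1; no geologists → C(8,8) = 1.
Add back selections omitting two groups (i.e. drawn from a single group): C(3,8) + C(5,8) + C(5,8) = 0.
By inclusion–exclusion: 1287 − 47 + 0 = 1240.

1240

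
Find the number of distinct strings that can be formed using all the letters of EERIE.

20

The 5 letters of EERIE have repeats: E appearing 3 times.
Dividing 5! = 120 by 3! = 6 for the repeated letters gives 20.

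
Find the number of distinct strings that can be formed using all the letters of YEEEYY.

20

The 6 letters of YEEEYY have repeats: E appearing 3 times and Y appearing 3 times.
So there are 6! / (3!·3!) = 20 distinguishable arrangements.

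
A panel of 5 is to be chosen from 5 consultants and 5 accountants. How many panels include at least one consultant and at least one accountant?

Unrestricted: C(10,5) = 252 ways to pick any 5 of the 10.
Subtract selections that omit an entire group: no consultants → C(5,5) = 1; no accountants → C(5,5) = 1.
Both groups omitted at once is impossible, so 252 − 2 = 250.

250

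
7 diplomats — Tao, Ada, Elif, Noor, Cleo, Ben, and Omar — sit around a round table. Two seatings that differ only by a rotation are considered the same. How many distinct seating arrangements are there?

Seat Tao anywhere (absorbing the rotational symmetry), then permute the other 6: (6)! = 720.

720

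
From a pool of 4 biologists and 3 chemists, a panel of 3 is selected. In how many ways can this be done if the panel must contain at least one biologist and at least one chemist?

30

With no constraint there are C(7,3) = 35 possible selections.
Subtract selections that omit an entire group: no biologists → C(3,3) = 1; no chemists → C(4,3) = 4.
Both groups omitted at once is impossible, so 35 − 5 = 30.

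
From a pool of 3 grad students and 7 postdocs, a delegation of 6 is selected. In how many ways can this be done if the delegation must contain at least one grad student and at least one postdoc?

Unrestricted: C(10,6) = 210 ways to pick any 6 of the 10.
Subtract selections that omit an entire group: no grad students → C(7,6) = 7; no postdocs → C(3,6) = 0.
Both groups omitted at once is impossible, so 210 − 7 = 203.

203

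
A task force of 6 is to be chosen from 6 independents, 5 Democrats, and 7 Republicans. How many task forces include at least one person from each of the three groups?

15470

With no constraint there are C(18,6) = 18564 possible selections.
Selections missing a whole group: no independents → C(12,6) = 924; no Democrats → C(13,6) = 1716; no Republicans → C(11,6) = 462.
Add back selections omitting two groups (i.e. drawn from a single group): C(6,6) + C(5,6) + C(7,6) = 8.
By inclusion–exclusion: 18564 − 3102 + 8 = 15470.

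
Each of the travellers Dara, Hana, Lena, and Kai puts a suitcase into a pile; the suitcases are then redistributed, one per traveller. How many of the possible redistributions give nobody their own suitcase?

Count assignments avoiding every fixed point. For any j of the 4 travellers fixed to their own suitcase, the other 4−j can be arranged in (4−j)! ways.
By inclusion–exclusion this is Σ_{j=0}^{4} (−1)^j C(4,j)·(4−j)!.
Computing: 24 − 24 + 12 − 4 + 1 = 9.

9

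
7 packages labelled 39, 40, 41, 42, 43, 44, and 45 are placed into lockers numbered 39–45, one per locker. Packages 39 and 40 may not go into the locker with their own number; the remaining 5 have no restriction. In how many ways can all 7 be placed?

Let Aᵢ (for i ∈ {39, 40}) be the placements that put package i in its forbidden locker. Any j of these fix j positions, leaving (7−j)! ways to fill the rest, and there are C(2,j) ways to pick which j.
By inclusion–exclusion, the number of valid placements is Σ_{j=0}^{2} (−1)^j C(2,j)·(7−j)!.
Computing: 5040 − 1440 + 120 = 3720.

3720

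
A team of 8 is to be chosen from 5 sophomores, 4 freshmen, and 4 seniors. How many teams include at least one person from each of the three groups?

1268

With no constraint there are C(13,8) = 1287 possible selections.
Subtract selections that omit an entire group: no sophomores → C(8,8) = 1; no freshmen → C(9,8) = 9; no seniors → C(9,8) = 9.
Add back selections omitting two groups (i.e. drawn from a single group): C(5,8) + C(4,8) + C(4,8) = 0.
By inclusion–exclusion: 1287 − 19 + 0 = 1268.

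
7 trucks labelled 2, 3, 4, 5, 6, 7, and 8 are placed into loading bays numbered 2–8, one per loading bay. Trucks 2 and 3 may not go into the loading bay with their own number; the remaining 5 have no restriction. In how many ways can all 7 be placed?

Let Aᵢ (for i ∈ {2, 3}) be the placements that put truck i in its forbidden loading bay. Any j of these fix j positions, leaving (7−j)! ways to fill the rest, and there are C(2,j) ways to pick which j.
By inclusion–exclusion, the number of valid placements is Σ_{j=0}^{2} (−1)^j C(2,j)·(7−j)!.
Computing: 5040 − 1440 + 120 = 3720.

3720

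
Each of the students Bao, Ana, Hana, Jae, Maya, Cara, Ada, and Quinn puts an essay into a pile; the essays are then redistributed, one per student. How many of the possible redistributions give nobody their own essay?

14833

Let Aᵢ be the assignments in which student i gets their own essay. We want the size of the complement of A₁∪…∪A_8.
By inclusion–exclusion this is Σ_{j=0}^{8} (−1)^j C(8,j)·(8−j)!.
Computing: 40320 − 40320 + 20160 − 6720 + 1680 − 336 + 56 − 8 + 1 = 14833.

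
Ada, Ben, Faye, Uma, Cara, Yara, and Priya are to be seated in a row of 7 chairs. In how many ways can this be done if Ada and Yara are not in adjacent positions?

There are 7! = 5040 arrangements in all. If Ada and Yara are adjacent, merging them into one block gives 2·(6)! = 1440 arrangements.
Complementary counting: 5040 − 1440 = 3600.

3600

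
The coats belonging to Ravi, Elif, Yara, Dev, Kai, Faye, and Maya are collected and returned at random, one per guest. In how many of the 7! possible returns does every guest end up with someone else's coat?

Count assignments avoiding every fixed point. For any j of the 7 guests fixed to their own coat, the other 7−j can be arranged in (7−j)! ways.
By inclusion–exclusion this is Σ_{j=0}^{7} (−1)^j C(7,j)·(7−j)!.
Computing: 5040 − 5040 + 2520 − 840 + 210 − 42 + 7 − 1 = 1854.

1854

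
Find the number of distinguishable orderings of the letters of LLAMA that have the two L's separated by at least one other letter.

18

Total arrangements of LLAMA: 5!/(2!·2!) = 30.
If the two L's are adjacent, glue them into one block, leaving 4 items to arrange: (4)!/(2!) = 12 ways.
Hence 30 − 12 = 18.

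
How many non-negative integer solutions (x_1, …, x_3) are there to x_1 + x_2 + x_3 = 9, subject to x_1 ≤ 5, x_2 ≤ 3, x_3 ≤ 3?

6

By stars and bars, unrestricted non-negative solutions to x_1+…+x_3 = 9 number C(9+2,2) = 55.
Subtract solutions that violate a single cap (substitute x_i' = x_i − (cap_i+1)): x_1 ≥ 6 gives C(5,2) = 10; x_2 ≥ 4 gives C(7,2) = 21; x_3 ≥ 4 gives C(7,2) = 21. Together 52.
Add back pairs where two caps are both exceeded: 0 + 0 + 3 = 3.
By inclusion–exclusion the count is 55 − 52 + 3 = 6.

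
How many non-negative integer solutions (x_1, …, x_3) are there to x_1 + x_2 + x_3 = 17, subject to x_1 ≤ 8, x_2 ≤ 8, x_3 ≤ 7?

28

Ignoring the caps, the number of non-negative solutions to x_1+…+x_3 = 17 is C(19,2) = 171.
Subtract solutions that violate a single cap (substitute x_i' = x_i − (cap_i+1)): x_1 ≥ 9 gives C(10,2) = 45; x_2 ≥ 9 gives C(10,2) = 45; x_3 ≥ 8 gives C(11,2) = 55. Together 145.
Add back pairs where two caps are both exceeded: 0 + 1 + 1 = 2.
By inclusion–exclusion the count is 171 − 145 + 2 = 28.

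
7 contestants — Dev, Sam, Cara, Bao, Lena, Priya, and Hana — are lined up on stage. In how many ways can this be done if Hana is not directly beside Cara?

There are 7! = 5040 arrangements in all. If Hana and Cara are adjacent, merging them into one block gives 2·(6)! = 1440 arrangements.
So 5040 − 1440 = 3600 arrangements keep them apart.

3600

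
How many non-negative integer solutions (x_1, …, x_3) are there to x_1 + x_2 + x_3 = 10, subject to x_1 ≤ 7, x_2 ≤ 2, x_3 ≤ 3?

6

Without the upper bounds there are C(12,2) = 66 ways to split 10 among 3 variables.
Subtract solutions that violate a single cap (substitute x_i' = x_i − (cap_i+1)): x_1 ≥ 8 gives C(4,2) = 6; x_2 ≥ 3 gives C(9,2) = 36; x_3 ≥ 4 gives C(8,2) = 28. Together 70.
Add back pairs where two caps are both exceeded: 0 + 0 + 10 = 10.
By inclusion–exclusion the count is 66 − 70 + 10 = 6.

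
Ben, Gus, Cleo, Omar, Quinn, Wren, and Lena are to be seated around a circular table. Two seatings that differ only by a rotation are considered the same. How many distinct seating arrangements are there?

720

Seat Ben anywhere (absorbing the rotational symmetry), then permute the other 6: (6)! = 720.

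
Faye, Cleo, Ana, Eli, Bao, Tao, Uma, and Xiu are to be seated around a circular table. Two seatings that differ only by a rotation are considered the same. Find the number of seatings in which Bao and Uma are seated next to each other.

Treat {Bao, Uma} as one unit (2 internal orders) and seat the resulting 7 units around the table: (6)! circular arrangements.
So 2 × (6)! = 2 × 720 = 1440.

1440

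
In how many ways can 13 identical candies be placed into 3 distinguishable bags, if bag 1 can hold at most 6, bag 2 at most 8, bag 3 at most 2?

Without the upper bounds there are C(15,2) = 105 ways to split 13 among 3 bags.
Subtract solutions that violate a single cap (substitute x_i' = x_i − (cap_i+1)): x_1 ≥ 7 gives C(8,2) = 28; x_2 ≥ 9 gives C(6,2) = 15; x_3 ≥ 3 gives C(12,2) = 66. Together 109.
Add back pairs where two caps are both exceeded: 0 + 10 + 3 = 13.
By inclusion–exclusion the count is 105 − 109 + 13 = 9.

9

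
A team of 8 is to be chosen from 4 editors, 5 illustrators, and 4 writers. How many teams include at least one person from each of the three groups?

Total 8-person selections from all 13: C(13,8) = 1287.
Selections missing a whole group: no editors → C(9,8) = 9; no illustrators → C(8,8) = 1; no writers → C(9,8) = 9.
Add back selections omitting two groups (i.e. drawn from a single group): C(4,8) + C(5,8) + C(4,8) = 0.
By inclusion–exclusion: 1287 − 19 + 0 = 1268.

1268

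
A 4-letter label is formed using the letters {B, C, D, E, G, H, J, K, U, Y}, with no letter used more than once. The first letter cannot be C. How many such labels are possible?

4536

The first letter has 10−1 = 9 choices (anything except C).
The remaining 3 letters are filled from the other 9 symbols without repetition: 9 × 8 × 7 = 504.
Total: 9 × 504 = 4536.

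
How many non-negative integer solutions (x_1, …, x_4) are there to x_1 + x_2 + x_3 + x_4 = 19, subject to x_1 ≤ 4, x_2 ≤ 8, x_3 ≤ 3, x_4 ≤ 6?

10

By stars and bars, unrestricted non-negative solutions to x_1+…+x_4 = 19 number C(19+3,3) = 1540.
Subtract solutions that violate a single cap (substitute x_i' = x_i − (cap_i+1)): x_1 ≥ 5 gives C(17,3) = 680; x_2 ≥ 9 gives C(13,3) = 286; x_3 ≥ 4 gives C(18,3) = 816; x_4 ≥ 7 gives C(15,3) = 455. Together 2237.
Add back pairs where two caps are both exceeded: 56 + 286 + 120 + 84 + 20 + 165 = 731.
Subtract triples: 4 + 0 + 20 + 0 = 24.
By inclusion–exclusion the count is 1540 − 2237 + 731 − 24 = 10.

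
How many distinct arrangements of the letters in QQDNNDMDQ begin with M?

560

With the first slot taken by M, it remains to arrange the other 8 letters (QQDNNDDQ).
Those 8 letters have D appearing 3 times, N appearing twice, and Q appearing 3 times, giving (8)!/(3!·3!·2!) = 560.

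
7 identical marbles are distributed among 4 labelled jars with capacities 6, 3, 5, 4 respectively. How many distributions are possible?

85

Without the upper bounds there are C(10,3) = 120 ways to split 7 among 4 jars.
Subtract solutions that violate a single cap (substitute x_i' = x_i − (cap_i+1)): x_1 ≥ 7 gives C(3,3) = 1; x_2 ≥ 4 gives C(6,3) = 20; x_3 ≥ 6 gives C(4,3) = 4; x_4 ≥ 5 gives C(5,3) = 10. Together 35.
No two caps can be exceeded simultaneously, so the pair terms are all 0.
By inclusion–exclusion the count is 120 − 35 + 0 = 85.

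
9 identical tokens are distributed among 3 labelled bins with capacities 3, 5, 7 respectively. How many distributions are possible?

21

Without the upper bounds there are C(11,2) = 55 ways to split 9 among 3 bins.
Subtract solutions that violate a single cap (substitute x_i' = x_i − (cap_i+1)): x_1 ≥ 4 gives C(7,2) = 21; x_2 ≥ 6 gives C(5,2) = 10; x_3 ≥ 8 gives C(3,2) = 3. Together 34.
No two caps can be exceeded simultaneously, so the pair terms are all 0.
By inclusion–exclusion the count is 55 − 34 + 0 = 21.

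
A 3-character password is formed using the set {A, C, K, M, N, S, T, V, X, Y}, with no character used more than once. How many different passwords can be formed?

With no repetition, fill the 3 characters in order: 10 choices, then 9, down to 8.
10 × 9 × 8 = 720.

720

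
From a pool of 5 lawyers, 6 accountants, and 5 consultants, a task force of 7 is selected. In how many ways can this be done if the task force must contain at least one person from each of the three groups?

With no constraint there are C(16,7) = 11440 possible selections.
Selections missing a whole group: no lawyers → C(11,7) = 330; no accountants → C(10,7) = 120; no consultants → C(11,7) = 330.
Add back selections omitting two groups (i.e. drawn from a single group): C(5,7) + C(6,7) + C(5,7) = 0.
By inclusion–exclusion: 11440 − 780 + 0 = 10660.

10660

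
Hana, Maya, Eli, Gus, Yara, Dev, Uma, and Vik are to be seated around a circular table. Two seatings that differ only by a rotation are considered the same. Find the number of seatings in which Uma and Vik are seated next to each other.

1440

Treat {Uma, Vik} as one unit (2 internal orders) and seat the resulting 7 units around the table: (6)! circular arrangements.
So 2 × (6)! = 2 × 720 = 1440.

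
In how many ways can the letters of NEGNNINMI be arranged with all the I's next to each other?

1680

Treat the 2 copies of I as a single block. The multiset to arrange is then {II, E, G, M, N, N, N, N}, 8 items in all.
That gives (8)!/(4!) = 1680 arrangements.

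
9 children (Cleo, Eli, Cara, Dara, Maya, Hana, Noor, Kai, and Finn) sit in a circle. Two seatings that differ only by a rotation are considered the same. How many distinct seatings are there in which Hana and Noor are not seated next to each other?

Without the restriction there are (8)! = 40320 seatings.
Seatings with Hana beside Noor: treat them as a block with 2 internal orders, giving 2 × (7)! = 10080.
Subtracting, 40320 − 10080 = 30240.

30240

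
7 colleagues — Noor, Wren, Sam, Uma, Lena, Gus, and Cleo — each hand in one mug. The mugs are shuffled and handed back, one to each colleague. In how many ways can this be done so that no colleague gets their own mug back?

1854

This is the derangement count D_7: permutations of 7 items with no fixed point.
By inclusion–exclusion this is Σ_{j=0}^{7} (−1)^j C(7,j)·(7−j)!.
Computing: 5040 − 5040 + 2520 − 840 + 210 − 42 + 7 − 1 = 1854.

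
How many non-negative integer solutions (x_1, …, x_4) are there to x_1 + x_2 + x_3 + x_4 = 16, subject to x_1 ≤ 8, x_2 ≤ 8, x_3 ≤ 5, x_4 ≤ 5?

By stars and bars, unrestricted non-negative solutions to x_1+…+x_4 = 16 number C(16+3,3) = 969.
Subtract solutions that violate a single cap (substitute x_i' = x_i − (cap_i+1)): x_1 ≥ 9 gives C(10,3) = 120; x_2 ≥ 9 gives C(10,3) = 120; x_3 ≥ 6 gives C(13,3) = 286; x_4 ≥ 6 gives C(13,3) = 286. Together 812.
Add back pairs where two caps are both exceeded: 0 + 4 + 4 + 4 + 4 + 35 = 51.
By inclusion–exclusion the count is 969 − 812 + 51 = 208.

208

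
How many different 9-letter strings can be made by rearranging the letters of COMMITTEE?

COMMITTEE has 9 letters with E appearing twice, M appearing twice, and T appearing twice.
So there are 9! / (2!·2!·2!) = 45360 distinguishable arrangements.

45360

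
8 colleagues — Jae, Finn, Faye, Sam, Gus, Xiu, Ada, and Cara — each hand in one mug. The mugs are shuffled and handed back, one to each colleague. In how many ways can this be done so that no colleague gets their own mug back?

Let Aᵢ be the assignments in which colleague i gets their own mug. We want the size of the complement of A₁∪…∪A_8.
By inclusion–exclusion this is Σ_{j=0}^{8} (−1)^j C(8,j)·(8−j)!.
Computing: 40320 − 40320 + 20160 − 6720 + 1680 − 336 + 56 − 8 + 1 = 14833.

14833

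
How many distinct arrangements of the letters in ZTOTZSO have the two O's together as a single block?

180

Treat the 2 copies of O as a single block. The multiset to arrange is then {OO, S, T, T, Z, Z}, 6 items in all.
That gives (6)!/(2!·2!) = 180 arrangements.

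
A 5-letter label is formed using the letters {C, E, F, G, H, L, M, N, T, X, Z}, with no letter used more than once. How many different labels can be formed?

Choose and order 5 of the 11 symbols: the first letter has 11 options, the next 10, and so on down to 7.
That product is 11 × 10 × 9 × 8 × 7 = 55440.

55440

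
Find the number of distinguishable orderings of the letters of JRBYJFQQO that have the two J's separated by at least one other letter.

70560

There are 9!/(2!·2!) = 90720 arrangements of JRBYJFQQO in total.
Arrangements with the J's together: treat JJ as one letter, giving (8)!/(2!) = 20160.
Hence 90720 − 20160 = 70560.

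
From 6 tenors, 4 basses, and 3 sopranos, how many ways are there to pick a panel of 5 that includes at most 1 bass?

Split by how many basses are chosen (0 through 1).
Sum: C(4,0)·C(9,5) + C(4,1)·C(9,4) = 126 + 504 = 630.

630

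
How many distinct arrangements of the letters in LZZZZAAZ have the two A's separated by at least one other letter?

126

There are 8!/(5!·2!) = 168 arrangements of LZZZZAAZ in total.
If the two A's are adjacent, glue them into one block, leaving 7 items to arrange: (7)!/(5!) = 42 ways.
Subtracting, 168 − 42 = 126 arrangements keep the A's apart.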